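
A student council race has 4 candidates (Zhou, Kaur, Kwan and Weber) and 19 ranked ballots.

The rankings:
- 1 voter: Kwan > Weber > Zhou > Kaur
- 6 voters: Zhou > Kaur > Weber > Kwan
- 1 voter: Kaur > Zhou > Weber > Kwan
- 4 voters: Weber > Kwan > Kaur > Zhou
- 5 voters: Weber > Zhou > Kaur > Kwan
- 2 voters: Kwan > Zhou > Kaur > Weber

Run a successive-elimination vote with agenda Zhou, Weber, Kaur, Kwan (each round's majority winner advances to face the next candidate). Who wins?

Weber

Round 1: Zhou vs Weber — 9–10, Weber advances.
Round 2: Weber vs Kaur — 10–9, Weber advances.
Round 3: Weber vs Kwan — 16–3, Weber advances.
Weber survives the agenda.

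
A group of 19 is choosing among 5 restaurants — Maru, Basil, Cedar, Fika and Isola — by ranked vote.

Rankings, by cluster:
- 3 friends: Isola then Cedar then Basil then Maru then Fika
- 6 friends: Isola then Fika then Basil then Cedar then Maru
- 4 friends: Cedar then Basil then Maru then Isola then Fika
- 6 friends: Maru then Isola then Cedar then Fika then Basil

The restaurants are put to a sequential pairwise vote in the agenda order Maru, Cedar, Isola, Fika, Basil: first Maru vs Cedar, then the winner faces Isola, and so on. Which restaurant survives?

Isola

Round 1: Maru vs Cedar — 6–13, Cedar advances.
Round 2: Cedar vs Isola — 4–15, Isola advances.
Round 3: Isola vs Fika — 19–0, Isola advances.
Round 4: Isola vs Basil — 15–4, Isola advances.
The agenda winner is Isola.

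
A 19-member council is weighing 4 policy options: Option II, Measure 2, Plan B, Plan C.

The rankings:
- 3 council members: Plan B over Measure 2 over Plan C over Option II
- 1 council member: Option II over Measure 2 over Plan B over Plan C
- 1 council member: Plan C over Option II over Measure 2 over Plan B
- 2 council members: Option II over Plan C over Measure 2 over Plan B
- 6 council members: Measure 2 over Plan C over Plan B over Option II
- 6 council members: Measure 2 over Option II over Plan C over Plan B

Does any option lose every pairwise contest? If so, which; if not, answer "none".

Head-to-head results (19 council members):
Option II vs Measure 2: Measure 2 wins 15–4.
Option II vs Plan B: 1+1+2+6 = 10 for Option II, 9 for Plan B — Option II by 10–9.
Option II vs Plan C: 1+2+6 = 9 for Option II, 10 for Plan C — Plan C by 10–9.
Measure 2 vs Plan B: Measure 2, 16–3.
Measure 2 vs Plan C: Measure 2 is ranked higher on 3+1+6+6 = 16 ballots, Plan C on 3. Measure 2 wins 16–3.
Plan B vs Plan C: Plan C wins 15–4.
Plan B is beaten in every head-to-head and is the Condorcet loser.

Plan B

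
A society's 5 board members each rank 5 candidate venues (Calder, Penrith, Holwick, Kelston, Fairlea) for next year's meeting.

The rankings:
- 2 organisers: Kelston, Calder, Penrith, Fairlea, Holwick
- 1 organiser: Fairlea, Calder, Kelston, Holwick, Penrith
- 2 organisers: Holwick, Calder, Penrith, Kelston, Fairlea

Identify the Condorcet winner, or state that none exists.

Head-to-head results (5 organisers):
Calder vs Penrith: 5 to 0, Calder.
Calder vs Holwick: Calder is ranked higher on 2+1 = 3 ballots, Holwick on 2. Calder wins 3–2.
Calder vs Kelston: 3 to 2, Calder.
Calder vs Fairlea: Calder preferred on 2+2 = 4 ballots; Calder wins 4–1.
Penrith vs Holwick: 2 to 3, Holwick.
Penrith vs Kelston: Penrith is ranked higher on 2 ballots, Kelston on 3. Kelston wins 3–2.
Penrith vs Fairlea: Penrith is ranked higher on 2+2 = 4 ballots, Fairlea on 1. Penrith wins 4–1.
Holwick vs Kelston: 2 to 3, Kelston.
Holwick vs Fairlea: 2 to 3, Fairlea.
Kelston vs Fairlea: Kelston preferred on 2+2 = 4 ballots; Kelston wins 4–1.
Calder beats each of Penrith, Holwick, Kelston, Fairlea — Calder is the Condorcet winner.

Calder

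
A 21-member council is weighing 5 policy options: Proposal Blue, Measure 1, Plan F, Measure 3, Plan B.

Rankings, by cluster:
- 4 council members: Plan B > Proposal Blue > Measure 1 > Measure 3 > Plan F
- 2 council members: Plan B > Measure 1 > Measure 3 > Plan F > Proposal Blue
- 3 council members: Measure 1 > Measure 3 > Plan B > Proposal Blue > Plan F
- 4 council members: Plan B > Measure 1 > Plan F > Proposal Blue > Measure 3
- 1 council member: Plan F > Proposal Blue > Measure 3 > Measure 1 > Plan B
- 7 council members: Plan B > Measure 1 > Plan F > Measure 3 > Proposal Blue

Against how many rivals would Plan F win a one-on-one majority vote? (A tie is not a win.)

2

Plan F against each rival (21 council members):
Plan F vs Proposal Blue: 14 to 7, Plan F.
Plan F vs Measure 1: Measure 1, 20–1.
Plan F vs Measure 3: Plan F, 12–9.
Plan F–Plan B: Plan B 20–1.
Plan F beats Proposal Blue, Measure 3; loses to Measure 1, Plan B — 2 pairwise wins.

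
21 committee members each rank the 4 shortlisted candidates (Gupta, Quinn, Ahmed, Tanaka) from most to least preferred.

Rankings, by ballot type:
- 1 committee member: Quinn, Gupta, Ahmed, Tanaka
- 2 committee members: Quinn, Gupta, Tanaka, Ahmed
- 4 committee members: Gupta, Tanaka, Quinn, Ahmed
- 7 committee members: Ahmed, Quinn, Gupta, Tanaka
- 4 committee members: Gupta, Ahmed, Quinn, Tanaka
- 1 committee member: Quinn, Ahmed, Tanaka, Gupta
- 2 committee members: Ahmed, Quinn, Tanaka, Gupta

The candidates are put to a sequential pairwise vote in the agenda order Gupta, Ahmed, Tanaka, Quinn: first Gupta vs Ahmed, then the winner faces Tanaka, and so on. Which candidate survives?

Quinn

Round 1: Gupta vs Ahmed — 11–10, Gupta advances.
Round 2: Gupta vs Tanaka — 18–3, Gupta advances.
Round 3: Gupta vs Quinn — 8–13, Quinn advances.
Quinn survives the agenda.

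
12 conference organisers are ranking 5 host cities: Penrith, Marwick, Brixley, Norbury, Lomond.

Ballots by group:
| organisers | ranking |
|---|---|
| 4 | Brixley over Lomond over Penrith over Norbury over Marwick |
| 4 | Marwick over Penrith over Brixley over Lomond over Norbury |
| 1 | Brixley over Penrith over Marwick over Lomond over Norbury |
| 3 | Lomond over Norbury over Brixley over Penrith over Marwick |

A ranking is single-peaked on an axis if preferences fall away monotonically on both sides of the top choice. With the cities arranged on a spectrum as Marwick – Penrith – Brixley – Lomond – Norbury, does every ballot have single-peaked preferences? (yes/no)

Axis positions: Marwick=1, Penrith=2, Brixley=3, Lomond=4, Norbury=5.
Group 1 (peak Brixley at position 3): ranking walks positions 3-4-2-5-1, expanding outward from the peak — single-peaked.
Group 2 (peak Marwick at position 1): ranking walks positions 1-2-3-4-5, expanding outward from the peak — single-peaked.
Group 3 (peak Brixley at position 3): ranking walks positions 3-2-1-4-5, expanding outward from the peak — single-peaked.
Group 4 (peak Lomond at position 4): ranking walks positions 4-5-3-2-1, expanding outward from the peak — single-peaked.
Every ranking is single-peaked on this axis.

yes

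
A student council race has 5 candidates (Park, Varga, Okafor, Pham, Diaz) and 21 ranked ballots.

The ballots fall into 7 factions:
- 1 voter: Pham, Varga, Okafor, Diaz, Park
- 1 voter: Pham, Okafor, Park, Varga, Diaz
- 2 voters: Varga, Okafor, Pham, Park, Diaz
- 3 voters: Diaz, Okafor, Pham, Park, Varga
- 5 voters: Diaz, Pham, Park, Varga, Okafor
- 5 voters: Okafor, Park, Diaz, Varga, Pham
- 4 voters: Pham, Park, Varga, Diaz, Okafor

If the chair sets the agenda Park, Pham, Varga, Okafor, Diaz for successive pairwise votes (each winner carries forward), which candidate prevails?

Round 1: Park vs Pham — 5–16, Pham advances.
Round 2: Pham vs Varga — 14–7, Pham advances.
Round 3: Pham vs Okafor — 11–10, Pham advances.
Round 4: Pham vs Diaz — 8–13, Diaz advances.
Diaz survives the agenda.

Diaz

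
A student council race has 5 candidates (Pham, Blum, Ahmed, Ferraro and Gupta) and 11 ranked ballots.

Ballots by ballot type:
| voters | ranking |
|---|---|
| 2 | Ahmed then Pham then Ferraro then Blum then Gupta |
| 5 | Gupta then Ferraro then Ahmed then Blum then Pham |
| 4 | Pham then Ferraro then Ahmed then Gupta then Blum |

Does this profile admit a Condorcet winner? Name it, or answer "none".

Pairwise majorities:
Pham vs Blum: Pham, 6–5.
Pham vs Ahmed: Ahmed, 7–4.
Pham vs Ferraro: Pham wins 6–5.
Pham vs Gupta: Pham wins 6–5.
Blum vs Ahmed: Ahmed wins 11–0.
Blum vs Ferraro: Ferraro, 11–0.
Blum vs Gupta: Gupta, 9–2.
Ahmed–Ferraro: Ferraro 9–2.
Ahmed vs Gupta: Ahmed wins 6–5.
Ferraro–Gupta: Ferraro 6–5.
Each candidate drops at least one matchup (Pham loses to Ahmed; Blum loses to Pham; Ahmed loses to Ferraro; Ferraro loses to Pham; Gupta loses to Pham); the cycle Pham → Ferraro → Ahmed → Pham rules out a Condorcet winner.

none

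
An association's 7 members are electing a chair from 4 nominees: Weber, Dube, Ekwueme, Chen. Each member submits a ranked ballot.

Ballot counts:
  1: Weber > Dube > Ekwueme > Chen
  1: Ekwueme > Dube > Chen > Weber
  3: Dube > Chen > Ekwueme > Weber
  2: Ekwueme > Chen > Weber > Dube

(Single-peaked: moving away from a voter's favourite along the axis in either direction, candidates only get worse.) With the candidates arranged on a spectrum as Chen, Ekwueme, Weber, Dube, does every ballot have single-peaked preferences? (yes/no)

no

Axis positions: Chen=1, Ekwueme=2, Weber=3, Dube=4.
Ballot type 1 (peak Weber at position 3): ranking walks positions 3-4-2-1, expanding outward from the peak — single-peaked.
Ballot type 2: ranking walks positions 2-4-1-3; Dube is ranked above Weber even though Weber lies between Dube and the peak Ekwueme on the axis — preferences dip and rise again. Not single-peaked.
Ballot type 3: ranking walks positions 4-1-2-3; Chen is ranked above Weber even though Weber lies between Chen and the peak Dube on the axis — preferences dip and rise again. Not single-peaked.
Ballot type 4 (peak Ekwueme at position 2): ranking walks positions 2-1-3-4, expanding outward from the peak — single-peaked.
Ballot type 2 violates single-peakedness, so the profile is not single-peaked on this axis.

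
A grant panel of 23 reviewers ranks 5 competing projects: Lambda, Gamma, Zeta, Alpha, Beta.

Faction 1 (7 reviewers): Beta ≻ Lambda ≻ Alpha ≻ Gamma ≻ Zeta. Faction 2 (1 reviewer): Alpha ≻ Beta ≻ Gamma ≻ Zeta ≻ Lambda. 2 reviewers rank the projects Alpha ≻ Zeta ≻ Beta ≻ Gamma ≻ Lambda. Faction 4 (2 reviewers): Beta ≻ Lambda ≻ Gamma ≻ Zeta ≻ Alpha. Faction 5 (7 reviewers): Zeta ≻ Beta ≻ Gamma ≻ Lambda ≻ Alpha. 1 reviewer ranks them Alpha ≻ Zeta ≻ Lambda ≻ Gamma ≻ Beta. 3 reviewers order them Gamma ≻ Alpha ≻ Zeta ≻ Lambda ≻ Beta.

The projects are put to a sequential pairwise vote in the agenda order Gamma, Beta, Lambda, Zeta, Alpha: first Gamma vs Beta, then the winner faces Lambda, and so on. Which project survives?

Alpha

Round 1: Gamma vs Beta — 4–19, Beta advances.
Round 2: Beta vs Lambda — 19–4, Beta advances.
Round 3: Beta vs Zeta — 10–13, Zeta advances.
Round 4: Zeta vs Alpha — 9–14, Alpha advances.
Alpha survives the agenda.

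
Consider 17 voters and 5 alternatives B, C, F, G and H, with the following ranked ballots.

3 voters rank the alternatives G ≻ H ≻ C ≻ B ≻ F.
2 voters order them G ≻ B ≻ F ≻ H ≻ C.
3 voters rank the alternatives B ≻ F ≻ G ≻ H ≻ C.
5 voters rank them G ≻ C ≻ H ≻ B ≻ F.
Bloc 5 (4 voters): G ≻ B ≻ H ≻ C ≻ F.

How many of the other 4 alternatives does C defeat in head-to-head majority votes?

1

C against each rival (17 voters):
C vs B: C is ranked higher on 3+5 = 8 ballots, B on 9. B wins 9–8.
C vs F: C, 12–5.
C vs G: G, 17–0.
C vs H: H, 12–5.
C beats F; loses to B, G, H — 1 pairwise win.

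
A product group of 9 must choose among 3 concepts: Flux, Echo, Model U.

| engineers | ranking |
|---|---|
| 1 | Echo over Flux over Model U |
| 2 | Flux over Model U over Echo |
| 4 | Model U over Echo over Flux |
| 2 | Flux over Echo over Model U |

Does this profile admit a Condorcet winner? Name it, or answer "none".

none

Check each pair by majority over 9 ballots:
Flux–Echo: Echo 5–4.
Flux–Model U: Flux 5–4.
Echo–Model U: Model U 6–3.
Every design loses at least once (Flux loses to Echo; Echo loses to Model U; Model U loses to Flux). The majority relation contains the cycle Flux > Model U > Echo > Flux, so there is no Condorcet winner.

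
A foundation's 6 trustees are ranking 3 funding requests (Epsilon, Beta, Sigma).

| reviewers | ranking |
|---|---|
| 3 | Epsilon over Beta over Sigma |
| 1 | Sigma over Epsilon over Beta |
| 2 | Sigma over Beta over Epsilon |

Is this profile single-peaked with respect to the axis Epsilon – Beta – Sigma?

no

Axis positions: Epsilon=1, Beta=2, Sigma=3.
Ballot type 1 (peak Epsilon at position 1): ranking walks positions 1-2-3, expanding outward from the peak — single-peaked.
Ballot type 2: ranking walks positions 3-1-2; Epsilon is ranked above Beta even though Beta lies between Epsilon and the peak Sigma on the axis — preferences dip and rise again. Not single-peaked.
Ballot type 3 (peak Sigma at position 3): ranking walks positions 3-2-1, expanding outward from the peak — single-peaked.
Ballot type 2 violates single-peakedness, so the profile is not single-peaked on this axis.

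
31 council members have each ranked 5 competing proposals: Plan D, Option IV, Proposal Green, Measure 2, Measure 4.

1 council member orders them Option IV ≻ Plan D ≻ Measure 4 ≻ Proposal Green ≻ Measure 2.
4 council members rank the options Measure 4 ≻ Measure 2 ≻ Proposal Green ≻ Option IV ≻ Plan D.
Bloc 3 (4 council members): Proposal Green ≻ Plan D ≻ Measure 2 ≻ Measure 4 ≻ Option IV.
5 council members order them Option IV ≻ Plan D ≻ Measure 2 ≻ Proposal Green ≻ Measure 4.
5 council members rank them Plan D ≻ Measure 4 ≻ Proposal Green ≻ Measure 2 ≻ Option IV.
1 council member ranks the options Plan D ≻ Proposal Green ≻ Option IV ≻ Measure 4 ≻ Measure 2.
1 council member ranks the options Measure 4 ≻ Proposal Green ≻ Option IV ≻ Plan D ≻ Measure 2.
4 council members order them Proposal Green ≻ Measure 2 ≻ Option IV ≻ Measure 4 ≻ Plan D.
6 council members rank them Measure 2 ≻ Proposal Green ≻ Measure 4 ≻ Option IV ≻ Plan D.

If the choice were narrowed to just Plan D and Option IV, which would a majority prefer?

Option IV

Ballots ranking Plan D above Option IV: 4 + 5 + 1 = 10.
Ballots ranking Option IV above Plan D: 31 − 10 = 21.
Option IV wins the head-to-head 21–10.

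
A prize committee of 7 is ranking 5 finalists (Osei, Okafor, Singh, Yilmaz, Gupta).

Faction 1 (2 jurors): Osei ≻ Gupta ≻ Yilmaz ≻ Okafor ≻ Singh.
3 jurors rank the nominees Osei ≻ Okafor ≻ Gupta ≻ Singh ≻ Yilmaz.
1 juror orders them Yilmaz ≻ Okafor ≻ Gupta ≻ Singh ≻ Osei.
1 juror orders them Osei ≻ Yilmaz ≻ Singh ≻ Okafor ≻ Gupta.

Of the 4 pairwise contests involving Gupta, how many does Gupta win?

2

Gupta against each rival (7 jurors):
Gupta vs Osei: Osei wins 6–1.
Gupta–Okafor: Okafor 5–2.
Gupta vs Singh: Gupta preferred on 2+3+1 = 6 ballots; Gupta wins 6–1.
Gupta vs Yilmaz: Gupta, 5–2.
Gupta beats Singh, Yilmaz; loses to Osei, Okafor — 2 pairwise wins.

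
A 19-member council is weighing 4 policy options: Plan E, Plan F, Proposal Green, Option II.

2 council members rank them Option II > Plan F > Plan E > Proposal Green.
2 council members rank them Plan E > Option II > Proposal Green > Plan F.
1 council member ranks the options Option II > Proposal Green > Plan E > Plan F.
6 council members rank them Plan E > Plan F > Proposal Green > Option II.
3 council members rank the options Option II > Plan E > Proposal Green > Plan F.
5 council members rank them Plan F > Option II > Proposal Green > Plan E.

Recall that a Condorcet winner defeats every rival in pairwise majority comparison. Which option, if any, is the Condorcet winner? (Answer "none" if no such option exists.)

none

Pairwise majorities:
Plan E vs Plan F: Plan E preferred on 2+1+6+3 = 12 ballots; Plan E wins 12–7.
Plan E vs Proposal Green: Plan E is ranked higher on 2+2+6+3 = 13 ballots, Proposal Green on 6. Plan E wins 13–6.
Plan E vs Option II: 2+6 = 8 for Plan E, 11 for Option II — Option II by 11–8.
Plan F vs Proposal Green: 2+6+5 = 13 for Plan F, 6 for Proposal Green — Plan F by 13–6.
Plan F vs Option II: 11 to 8, Plan F.
Proposal Green vs Option II: Proposal Green is ranked higher on 6 ballots, Option II on 13. Option II wins 13–6.
No option is unbeaten: Plan E loses to Option II; Plan F loses to Plan E; Proposal Green loses to Plan E; Option II loses to Plan F. In particular Plan E beats Plan F beats Option II beats Plan E is a majority cycle — no Condorcet winner exists.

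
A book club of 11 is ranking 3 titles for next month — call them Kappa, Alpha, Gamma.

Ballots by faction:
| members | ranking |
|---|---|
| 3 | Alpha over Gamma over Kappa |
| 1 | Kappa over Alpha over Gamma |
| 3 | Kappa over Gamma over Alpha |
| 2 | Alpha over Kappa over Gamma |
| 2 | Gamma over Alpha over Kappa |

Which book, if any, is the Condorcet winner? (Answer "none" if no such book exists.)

Alpha

Pairwise majorities:
Kappa vs Alpha: Alpha wins 7–4.
Kappa–Gamma: Kappa 6–5.
Alpha vs Gamma: 3+1+2 = 6 for Alpha, 5 for Gamma — Alpha by 6–5.
Alpha beats each of Kappa, Gamma — Alpha is the Condorcet winner.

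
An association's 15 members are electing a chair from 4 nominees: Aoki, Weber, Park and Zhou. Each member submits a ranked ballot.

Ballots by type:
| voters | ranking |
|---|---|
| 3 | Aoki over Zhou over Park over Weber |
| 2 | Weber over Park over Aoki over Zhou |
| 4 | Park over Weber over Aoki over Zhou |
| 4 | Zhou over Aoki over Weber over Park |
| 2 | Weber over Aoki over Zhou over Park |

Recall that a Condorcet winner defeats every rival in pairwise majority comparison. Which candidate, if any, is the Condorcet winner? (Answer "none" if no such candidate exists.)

Check each pair by majority over 15 ballots:
Aoki vs Weber: Aoki is ranked higher on 3+4 = 7 ballots, Weber on 8. Weber wins 8–7.
Aoki vs Park: 9 to 6, Aoki.
Aoki vs Zhou: 3+2+4+2 = 11 for Aoki, 4 for Zhou — Aoki by 11–4.
Weber vs Park: Weber preferred on 2+4+2 = 8 ballots; Weber wins 8–7.
Weber vs Zhou: 8 to 7, Weber.
Park vs Zhou: 6 to 9, Zhou.
Only Weber has no losses; Weber is the Condorcet winner.

Weber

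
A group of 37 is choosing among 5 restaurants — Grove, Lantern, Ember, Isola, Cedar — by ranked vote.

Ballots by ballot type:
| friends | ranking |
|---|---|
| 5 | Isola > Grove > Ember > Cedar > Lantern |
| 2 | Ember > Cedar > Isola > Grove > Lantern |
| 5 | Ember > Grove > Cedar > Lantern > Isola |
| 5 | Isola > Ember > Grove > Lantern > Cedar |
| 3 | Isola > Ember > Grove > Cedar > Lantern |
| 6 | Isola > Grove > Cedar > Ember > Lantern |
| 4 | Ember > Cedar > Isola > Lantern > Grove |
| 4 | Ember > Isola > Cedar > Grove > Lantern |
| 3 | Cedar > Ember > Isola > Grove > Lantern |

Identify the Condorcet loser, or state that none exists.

Lantern

Pairwise majorities:
Grove vs Lantern: Grove is ranked higher on 33 ballots, Lantern on 4. Grove wins 33–4.
Grove vs Ember: 5+6 = 11 for Grove, 26 for Ember — Ember by 26–11.
Grove vs Isola: 5 for Grove, 32 for Isola — Isola by 32–5.
Grove vs Cedar: Grove is ranked higher on 5+5+5+3+6 = 24 ballots, Cedar on 13. Grove wins 24–13.
Lantern vs Ember: 0 to 37, Ember.
Lantern vs Isola: Isola, 32–5.
Lantern vs Cedar: 5 for Lantern, 32 for Cedar — Cedar by 32–5.
Ember vs Isola: Isola wins 19–18.
Ember vs Cedar: 28 for Ember, 9 for Cedar — Ember by 28–9.
Isola vs Cedar: Isola wins 23–14.
Lantern is beaten in every head-to-head and is the Condorcet loser.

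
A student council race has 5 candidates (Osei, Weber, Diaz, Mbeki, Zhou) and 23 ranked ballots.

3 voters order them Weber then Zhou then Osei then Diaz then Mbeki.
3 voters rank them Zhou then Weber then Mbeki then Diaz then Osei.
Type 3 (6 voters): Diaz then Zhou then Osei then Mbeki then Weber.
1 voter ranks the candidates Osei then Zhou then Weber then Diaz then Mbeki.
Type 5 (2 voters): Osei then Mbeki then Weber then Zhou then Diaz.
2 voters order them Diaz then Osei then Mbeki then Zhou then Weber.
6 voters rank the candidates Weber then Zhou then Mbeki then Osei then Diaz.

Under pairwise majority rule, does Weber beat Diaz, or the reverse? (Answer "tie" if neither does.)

Weber

Ballots ranking Weber above Diaz: 3 + 3 + 1 + 2 + 6 = 15.
Ballots ranking Diaz above Weber: 23 − 15 = 8.
Weber wins the head-to-head 15–8.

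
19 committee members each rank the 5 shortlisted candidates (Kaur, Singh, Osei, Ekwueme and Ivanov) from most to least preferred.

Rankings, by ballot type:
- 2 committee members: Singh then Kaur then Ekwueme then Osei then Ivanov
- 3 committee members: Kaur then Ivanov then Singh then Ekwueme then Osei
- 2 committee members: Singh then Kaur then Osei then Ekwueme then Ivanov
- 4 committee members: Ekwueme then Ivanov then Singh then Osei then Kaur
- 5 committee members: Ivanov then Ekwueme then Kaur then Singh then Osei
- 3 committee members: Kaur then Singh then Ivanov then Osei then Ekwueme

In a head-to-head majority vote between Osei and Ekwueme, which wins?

Ballots ranking Osei above Ekwueme: 2 + 3 = 5.
Ballots ranking Ekwueme above Osei: 19 − 5 = 14.
Ekwueme wins the head-to-head 14–5.

Ekwueme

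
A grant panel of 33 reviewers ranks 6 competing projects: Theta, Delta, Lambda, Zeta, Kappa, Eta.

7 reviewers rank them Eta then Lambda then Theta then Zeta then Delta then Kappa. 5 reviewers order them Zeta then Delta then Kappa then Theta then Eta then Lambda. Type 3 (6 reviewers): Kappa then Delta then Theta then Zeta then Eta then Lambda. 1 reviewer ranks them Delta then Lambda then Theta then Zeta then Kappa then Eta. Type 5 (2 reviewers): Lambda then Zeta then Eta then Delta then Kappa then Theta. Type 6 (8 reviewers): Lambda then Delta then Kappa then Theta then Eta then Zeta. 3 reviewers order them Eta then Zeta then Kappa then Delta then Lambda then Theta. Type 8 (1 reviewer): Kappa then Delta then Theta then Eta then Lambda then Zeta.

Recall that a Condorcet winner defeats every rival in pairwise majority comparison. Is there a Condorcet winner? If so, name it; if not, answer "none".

Head-to-head results (33 reviewers):
Theta–Delta: Delta 26–7.
Theta vs Lambda: Lambda wins 21–12.
Theta–Zeta: Theta 23–10.
Theta vs Kappa: Kappa, 25–8.
Theta vs Eta: Theta wins 21–12.
Delta–Lambda: Lambda 17–16.
Delta–Zeta: Zeta 17–16.
Delta vs Kappa: Delta, 23–10.
Delta vs Eta: Delta wins 21–12.
Lambda vs Zeta: Lambda wins 19–14.
Lambda vs Kappa: Lambda, 18–15.
Lambda vs Eta: Eta wins 22–11.
Zeta–Kappa: Zeta 18–15.
Zeta vs Eta: Eta wins 19–14.
Kappa–Eta: Kappa 21–12.
Every project loses at least once (Theta loses to Delta; Delta loses to Lambda; Lambda loses to Eta; Zeta loses to Theta; Kappa loses to Delta; Eta loses to Theta). The majority relation contains the cycle Theta → Zeta → Delta → Theta, so there is no Condorcet winner.

none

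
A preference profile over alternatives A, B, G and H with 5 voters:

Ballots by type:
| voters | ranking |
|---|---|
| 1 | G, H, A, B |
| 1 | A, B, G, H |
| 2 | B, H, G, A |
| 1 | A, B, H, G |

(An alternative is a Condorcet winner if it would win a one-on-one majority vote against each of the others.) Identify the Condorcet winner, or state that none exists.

none

Head-to-head results (5 voters):
A vs B: A, 3–2.
A vs G: G, 3–2.
A–H: H 3–2.
B vs G: B wins 4–1.
B–H: B 4–1.
G vs H: H, 3–2.
Every alternative loses at least once (A loses to G; B loses to A; G loses to B; H loses to B). The majority relation contains the cycle A > B > G > A, so there is no Condorcet winner.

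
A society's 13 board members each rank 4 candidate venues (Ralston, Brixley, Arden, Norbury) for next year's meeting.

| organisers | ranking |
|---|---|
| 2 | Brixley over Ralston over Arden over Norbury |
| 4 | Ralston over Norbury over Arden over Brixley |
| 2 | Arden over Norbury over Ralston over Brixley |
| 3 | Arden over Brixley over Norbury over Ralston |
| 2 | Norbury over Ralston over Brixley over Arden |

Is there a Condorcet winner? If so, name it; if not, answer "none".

Pairwise majorities:
Ralston vs Brixley: 8 to 5, Ralston.
Ralston vs Arden: Ralston preferred on 2+4+2 = 8 ballots; Ralston wins 8–5.
Ralston vs Norbury: 2+4 = 6 for Ralston, 7 for Norbury — Norbury by 7–6.
Brixley vs Arden: Brixley preferred on 2+2 = 4 ballots; Arden wins 9–4.
Brixley vs Norbury: 5 to 8, Norbury.
Arden vs Norbury: 2+2+3 = 7 for Arden, 6 for Norbury — Arden by 7–6.
Each city drops at least one matchup (Ralston loses to Norbury; Brixley loses to Ralston; Arden loses to Ralston; Norbury loses to Arden); the cycle Ralston > Arden > Norbury > Ralston rules out a Condorcet winner.

none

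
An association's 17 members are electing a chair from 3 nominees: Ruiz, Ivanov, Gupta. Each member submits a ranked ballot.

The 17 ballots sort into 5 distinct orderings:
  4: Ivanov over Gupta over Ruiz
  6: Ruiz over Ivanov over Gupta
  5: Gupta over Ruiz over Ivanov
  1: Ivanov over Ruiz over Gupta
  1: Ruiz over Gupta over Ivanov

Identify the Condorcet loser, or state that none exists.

none

Pairwise majorities:
Ruiz vs Ivanov: Ruiz is ranked higher on 6+5+1 = 12 ballots, Ivanov on 5. Ruiz wins 12–5.
Ruiz vs Gupta: Gupta, 9–8.
Ivanov vs Gupta: 11 to 6, Ivanov.
No candidate is winless: Ruiz beats Ivanov; Ivanov beats Gupta; Gupta beats Ruiz. There is no Condorcet loser.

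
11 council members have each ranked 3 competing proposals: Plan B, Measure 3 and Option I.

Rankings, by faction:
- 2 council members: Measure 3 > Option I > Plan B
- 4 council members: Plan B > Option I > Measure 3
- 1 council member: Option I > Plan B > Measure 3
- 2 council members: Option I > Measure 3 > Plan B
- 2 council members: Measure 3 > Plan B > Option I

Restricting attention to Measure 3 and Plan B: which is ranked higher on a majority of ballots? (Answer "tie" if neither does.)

Ballots ranking Measure 3 above Plan B: 2 + 2 + 2 = 6.
Ballots ranking Plan B above Measure 3: 11 − 6 = 5.
Measure 3 wins the head-to-head 6–5.

Measure 3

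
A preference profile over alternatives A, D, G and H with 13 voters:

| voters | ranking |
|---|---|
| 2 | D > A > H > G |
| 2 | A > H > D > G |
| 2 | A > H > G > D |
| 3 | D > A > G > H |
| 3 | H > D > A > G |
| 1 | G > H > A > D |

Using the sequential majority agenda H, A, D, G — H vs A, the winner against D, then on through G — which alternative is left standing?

D

Round 1: H vs A — 4–9, A advances.
Round 2: A vs D — 5–8, D advances.
Round 3: D vs G — 10–3, D advances.
D survives the agenda.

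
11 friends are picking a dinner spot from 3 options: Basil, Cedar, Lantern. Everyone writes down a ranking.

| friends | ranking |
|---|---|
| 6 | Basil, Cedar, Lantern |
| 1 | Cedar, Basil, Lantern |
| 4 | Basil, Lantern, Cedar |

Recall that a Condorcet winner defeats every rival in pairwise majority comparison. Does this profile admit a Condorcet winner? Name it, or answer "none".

Check each pair by majority over 11 ballots:
Basil vs Cedar: Basil preferred on 6+4 = 10 ballots; Basil wins 10–1.
Basil vs Lantern: 6+1+4 = 11 for Basil, 0 for Lantern — Basil by 11–0.
Cedar vs Lantern: Cedar preferred on 6+1 = 7 ballots; Cedar wins 7–4.
Only Basil has no losses; Basil is the Condorcet winner.

Basil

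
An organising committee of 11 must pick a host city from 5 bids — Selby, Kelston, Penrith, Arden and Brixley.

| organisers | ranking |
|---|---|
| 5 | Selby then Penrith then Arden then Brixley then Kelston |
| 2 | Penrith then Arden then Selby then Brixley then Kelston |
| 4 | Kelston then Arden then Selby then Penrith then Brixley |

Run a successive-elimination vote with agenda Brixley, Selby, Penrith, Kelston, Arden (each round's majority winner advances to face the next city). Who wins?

Round 1: Brixley vs Selby — 0–11, Selby advances.
Round 2: Selby vs Penrith — 9–2, Selby advances.
Round 3: Selby vs Kelston — 7–4, Selby advances.
Round 4: Selby vs Arden — 5–6, Arden advances.
Arden survives the agenda.

Arden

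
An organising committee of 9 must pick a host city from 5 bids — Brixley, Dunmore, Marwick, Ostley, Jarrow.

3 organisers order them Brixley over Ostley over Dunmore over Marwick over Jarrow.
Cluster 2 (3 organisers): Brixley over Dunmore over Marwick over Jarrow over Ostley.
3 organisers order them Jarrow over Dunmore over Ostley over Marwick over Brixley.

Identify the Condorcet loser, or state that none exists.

Head-to-head results (9 organisers):
Brixley vs Dunmore: Brixley preferred on 3+3 = 6 ballots; Brixley wins 6–3.
Brixley vs Marwick: Brixley is ranked higher on 3+3 = 6 ballots, Marwick on 3. Brixley wins 6–3.
Brixley vs Ostley: 6 to 3, Brixley.
Brixley–Jarrow: Brixley 6–3.
Dunmore–Marwick: Dunmore 9–0.
Dunmore vs Ostley: Dunmore is ranked higher on 3+3 = 6 ballots, Ostley on 3. Dunmore wins 6–3.
Dunmore vs Jarrow: Dunmore, 6–3.
Marwick vs Ostley: Ostley wins 6–3.
Marwick vs Jarrow: 3+3 = 6 for Marwick, 3 for Jarrow — Marwick by 6–3.
Ostley vs Jarrow: Jarrow, 6–3.
Every city wins at least one matchup (Brixley beats Dunmore; Dunmore beats Marwick; Marwick beats Jarrow; Ostley beats Marwick; Jarrow beats Ostley), so there is no Condorcet loser.

none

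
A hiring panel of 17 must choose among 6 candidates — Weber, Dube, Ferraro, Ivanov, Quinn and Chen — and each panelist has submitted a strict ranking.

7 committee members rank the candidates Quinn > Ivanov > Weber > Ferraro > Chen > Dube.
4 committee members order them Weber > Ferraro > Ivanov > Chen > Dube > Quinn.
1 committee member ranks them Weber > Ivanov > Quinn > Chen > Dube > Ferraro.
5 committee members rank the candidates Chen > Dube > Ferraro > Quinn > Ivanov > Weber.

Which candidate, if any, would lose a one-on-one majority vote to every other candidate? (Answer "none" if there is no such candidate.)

Head-to-head results (17 committee members):
Weber vs Dube: 12 to 5, Weber.
Weber vs Ferraro: Weber wins 12–5.
Weber vs Ivanov: Ivanov, 12–5.
Weber vs Quinn: 4+1 = 5 for Weber, 12 for Quinn — Quinn by 12–5.
Weber vs Chen: Weber preferred on 7+4+1 = 12 ballots; Weber wins 12–5.
Dube vs Ferraro: Ferraro wins 11–6.
Dube–Ivanov: Ivanov 12–5.
Dube vs Quinn: Dube, 9–8.
Dube vs Chen: Chen, 17–0.
Ferraro vs Ivanov: Ferraro is ranked higher on 4+5 = 9 ballots, Ivanov on 8. Ferraro wins 9–8.
Ferraro vs Quinn: Ferraro, 9–8.
Ferraro vs Chen: 7+4 = 11 for Ferraro, 6 for Chen — Ferraro by 11–6.
Ivanov vs Quinn: Ivanov is ranked higher on 4+1 = 5 ballots, Quinn on 12. Quinn wins 12–5.
Ivanov–Chen: Ivanov 12–5.
Quinn vs Chen: Chen wins 9–8.
Each candidate has at least one pairwise win (Weber beats Dube; Dube beats Quinn; Ferraro beats Dube; Ivanov beats Weber; Quinn beats Weber; Chen beats Dube) — no Condorcet loser.

none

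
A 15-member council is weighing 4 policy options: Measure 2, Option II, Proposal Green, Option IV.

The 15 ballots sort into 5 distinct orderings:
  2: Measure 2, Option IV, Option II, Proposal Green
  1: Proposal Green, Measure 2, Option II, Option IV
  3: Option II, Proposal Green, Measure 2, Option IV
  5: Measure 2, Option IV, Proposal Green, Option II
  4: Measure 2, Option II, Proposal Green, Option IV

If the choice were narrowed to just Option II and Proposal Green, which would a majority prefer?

Ballots ranking Option II above Proposal Green: 2 + 3 + 4 = 9.
Ballots ranking Proposal Green above Option II: 15 − 9 = 6.
Option II wins the head-to-head 9–6.

Option II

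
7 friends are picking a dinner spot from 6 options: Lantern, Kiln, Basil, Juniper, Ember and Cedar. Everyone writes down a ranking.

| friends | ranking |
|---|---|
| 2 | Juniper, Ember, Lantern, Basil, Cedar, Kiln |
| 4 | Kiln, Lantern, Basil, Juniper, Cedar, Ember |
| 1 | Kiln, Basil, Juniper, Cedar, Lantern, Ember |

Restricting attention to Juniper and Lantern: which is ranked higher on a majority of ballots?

Ballots ranking Juniper above Lantern: 2 + 1 = 3.
Ballots ranking Lantern above Juniper: 7 − 3 = 4.
Lantern wins the head-to-head 4–3.

Lantern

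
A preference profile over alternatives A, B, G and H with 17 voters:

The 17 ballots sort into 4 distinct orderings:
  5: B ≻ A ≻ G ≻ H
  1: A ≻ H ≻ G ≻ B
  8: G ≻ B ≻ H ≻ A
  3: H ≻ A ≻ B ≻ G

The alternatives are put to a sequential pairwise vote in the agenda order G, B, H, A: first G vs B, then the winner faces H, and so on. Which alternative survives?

A

Round 1: G vs B — 9–8, G advances.
Round 2: G vs H — 13–4, G advances.
Round 3: G vs A — 8–9, A advances.
A survives the agenda.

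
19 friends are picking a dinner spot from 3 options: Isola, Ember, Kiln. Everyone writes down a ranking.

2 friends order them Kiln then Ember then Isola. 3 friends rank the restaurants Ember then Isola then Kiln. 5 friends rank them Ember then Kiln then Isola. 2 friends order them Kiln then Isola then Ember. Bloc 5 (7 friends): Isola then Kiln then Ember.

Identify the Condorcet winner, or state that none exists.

Check each pair by majority over 19 ballots:
Isola vs Ember: Isola preferred on 2+7 = 9 ballots; Ember wins 10–9.
Isola vs Kiln: Isola preferred on 3+7 = 10 ballots; Isola wins 10–9.
Ember vs Kiln: 3+5 = 8 for Ember, 11 for Kiln — Kiln by 11–8.
No restaurant is unbeaten: Isola loses to Ember; Ember loses to Kiln; Kiln loses to Isola. In particular Isola > Kiln > Ember > Isola is a majority cycle — no Condorcet winner exists.

none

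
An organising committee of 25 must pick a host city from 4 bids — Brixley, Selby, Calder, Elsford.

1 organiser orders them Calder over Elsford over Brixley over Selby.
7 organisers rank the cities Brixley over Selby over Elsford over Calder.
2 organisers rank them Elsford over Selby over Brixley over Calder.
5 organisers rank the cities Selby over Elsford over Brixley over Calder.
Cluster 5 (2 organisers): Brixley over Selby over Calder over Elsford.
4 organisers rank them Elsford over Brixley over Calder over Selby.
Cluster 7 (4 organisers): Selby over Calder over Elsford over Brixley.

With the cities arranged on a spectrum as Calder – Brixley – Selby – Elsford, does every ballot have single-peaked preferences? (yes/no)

no

Axis positions: Calder=1, Brixley=2, Selby=3, Elsford=4.
Cluster 1: ranking walks positions 1-4-2-3; Elsford is ranked above Brixley even though Brixley lies between Elsford and the peak Calder on the axis — preferences dip and rise again. Not single-peaked.
Cluster 2 (peak Brixley at position 2): ranking walks positions 2-3-4-1, expanding outward from the peak — single-peaked.
Cluster 3 (peak Elsford at position 4): ranking walks positions 4-3-2-1, expanding outward from the peak — single-peaked.
Cluster 4 (peak Selby at position 3): ranking walks positions 3-4-2-1, expanding outward from the peak — single-peaked.
Cluster 5 (peak Brixley at position 2): ranking walks positions 2-3-1-4, expanding outward from the peak — single-peaked.
Cluster 6: ranking walks positions 4-2-1-3; Brixley is ranked above Selby even though Selby lies between Brixley and the peak Elsford on the axis — preferences dip and rise again. Not single-peaked.
Cluster 7: ranking walks positions 3-1-4-2; Calder is ranked above Brixley even though Brixley lies between Calder and the peak Selby on the axis — preferences dip and rise again. Not single-peaked.
Cluster 1 violates single-peakedness, so the profile is not single-peaked on this axis.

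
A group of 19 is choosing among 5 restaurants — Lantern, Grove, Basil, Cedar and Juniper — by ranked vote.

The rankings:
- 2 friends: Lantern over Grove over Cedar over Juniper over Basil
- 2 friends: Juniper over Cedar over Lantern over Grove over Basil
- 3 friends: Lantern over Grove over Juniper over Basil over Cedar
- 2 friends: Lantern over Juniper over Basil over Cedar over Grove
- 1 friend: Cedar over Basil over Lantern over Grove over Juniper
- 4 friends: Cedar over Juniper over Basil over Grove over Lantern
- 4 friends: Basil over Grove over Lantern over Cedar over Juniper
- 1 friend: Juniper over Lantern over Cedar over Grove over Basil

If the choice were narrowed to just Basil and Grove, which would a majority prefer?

Basil

Ballots ranking Basil above Grove: 2 + 1 + 4 + 4 = 11.
Ballots ranking Grove above Basil: 19 − 11 = 8.
Basil wins the head-to-head 11–8.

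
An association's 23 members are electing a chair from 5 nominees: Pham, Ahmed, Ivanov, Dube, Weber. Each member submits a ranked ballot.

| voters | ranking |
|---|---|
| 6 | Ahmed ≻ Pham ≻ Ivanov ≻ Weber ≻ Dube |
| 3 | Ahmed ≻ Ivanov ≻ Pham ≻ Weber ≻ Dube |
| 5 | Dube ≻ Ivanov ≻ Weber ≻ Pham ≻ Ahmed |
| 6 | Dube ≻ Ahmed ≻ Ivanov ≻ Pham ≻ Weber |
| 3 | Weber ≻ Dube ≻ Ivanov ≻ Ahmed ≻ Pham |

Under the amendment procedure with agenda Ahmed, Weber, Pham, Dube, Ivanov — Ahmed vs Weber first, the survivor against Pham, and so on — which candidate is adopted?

Round 1: Ahmed vs Weber — 15–8, Ahmed advances.
Round 2: Ahmed vs Pham — 18–5, Ahmed advances.
Round 3: Ahmed vs Dube — 9–14, Dube advances.
Round 4: Dube vs Ivanov — 14–9, Dube advances.
The agenda winner is Dube.

Dube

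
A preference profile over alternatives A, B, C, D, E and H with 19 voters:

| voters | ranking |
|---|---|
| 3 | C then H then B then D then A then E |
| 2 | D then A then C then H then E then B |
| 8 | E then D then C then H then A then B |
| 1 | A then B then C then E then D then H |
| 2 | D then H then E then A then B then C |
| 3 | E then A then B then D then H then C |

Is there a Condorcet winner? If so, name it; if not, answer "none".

E

Check each pair by majority over 19 ballots:
A vs B: A wins 16–3.
A vs C: C, 11–8.
A vs D: D wins 15–4.
A vs E: E wins 13–6.
A vs H: H, 13–6.
B vs C: C wins 13–6.
B–D: D 12–7.
B vs E: E, 15–4.
B vs H: H wins 15–4.
C vs D: D wins 15–4.
C vs E: E wins 13–6.
C–H: C 14–5.
D–E: E 12–7.
D–H: D 16–3.
E vs H: E wins 12–7.
Only E has no losses; E is the Condorcet winner.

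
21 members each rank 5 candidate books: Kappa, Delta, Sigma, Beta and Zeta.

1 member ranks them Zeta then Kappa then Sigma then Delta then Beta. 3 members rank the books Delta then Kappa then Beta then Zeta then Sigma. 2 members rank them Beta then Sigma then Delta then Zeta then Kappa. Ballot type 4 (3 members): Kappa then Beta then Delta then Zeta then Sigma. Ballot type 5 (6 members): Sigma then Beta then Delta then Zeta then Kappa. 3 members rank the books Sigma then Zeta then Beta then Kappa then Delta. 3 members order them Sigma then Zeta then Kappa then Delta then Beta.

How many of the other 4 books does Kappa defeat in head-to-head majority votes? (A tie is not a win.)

Kappa against each rival (21 members):
Kappa vs Delta: Delta wins 11–10.
Kappa–Sigma: Sigma 14–7.
Kappa vs Beta: 10 to 11, Beta.
Kappa vs Zeta: Zeta, 15–6.
Kappa beats no one; loses to Delta, Sigma, Beta, Zeta — 0 pairwise wins.

0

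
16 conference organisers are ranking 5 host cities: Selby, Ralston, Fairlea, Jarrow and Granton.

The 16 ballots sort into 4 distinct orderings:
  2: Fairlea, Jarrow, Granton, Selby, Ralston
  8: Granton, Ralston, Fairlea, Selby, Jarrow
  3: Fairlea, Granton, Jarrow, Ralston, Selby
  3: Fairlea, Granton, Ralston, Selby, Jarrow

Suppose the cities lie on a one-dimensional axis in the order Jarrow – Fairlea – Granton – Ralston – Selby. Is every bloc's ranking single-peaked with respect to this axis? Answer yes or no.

Axis positions: Jarrow=1, Fairlea=2, Granton=3, Ralston=4, Selby=5.
Bloc 1: ranking walks positions 2-1-3-5-4; Selby is ranked above Ralston even though Ralston lies between Selby and the peak Fairlea on the axis — preferences dip and rise again. Not single-peaked.
Bloc 2 (peak Granton at position 3): ranking walks positions 3-4-2-5-1, expanding outward from the peak — single-peaked.
Bloc 3 (peak Fairlea at position 2): ranking walks positions 2-3-1-4-5, expanding outward from the peak — single-peaked.
Bloc 4 (peak Fairlea at position 2): ranking walks positions 2-3-4-5-1, expanding outward from the peak — single-peaked.
Bloc 1 violates single-peakedness, so the profile is not single-peaked on this axis.

no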